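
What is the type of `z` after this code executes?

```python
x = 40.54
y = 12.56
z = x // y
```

float // float = float

float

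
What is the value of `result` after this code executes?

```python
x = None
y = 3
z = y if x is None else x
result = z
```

x = None; y = 3; z = 3; result = 3

3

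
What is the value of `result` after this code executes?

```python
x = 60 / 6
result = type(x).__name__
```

x is float; result = 'float'

'float'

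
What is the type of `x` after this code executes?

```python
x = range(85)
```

range() returns a range object

range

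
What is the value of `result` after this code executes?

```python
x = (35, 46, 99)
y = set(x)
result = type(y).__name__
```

x is tuple; y is set; result = 'set'

'set'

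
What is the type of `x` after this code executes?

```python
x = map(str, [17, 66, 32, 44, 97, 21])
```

map() returns a map object

map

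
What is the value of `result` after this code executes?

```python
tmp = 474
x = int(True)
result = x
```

tmp = 474; x = 1; result = 1

1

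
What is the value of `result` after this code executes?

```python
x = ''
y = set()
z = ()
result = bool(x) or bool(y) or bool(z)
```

x = ''; y = set(); z = (); result = False

False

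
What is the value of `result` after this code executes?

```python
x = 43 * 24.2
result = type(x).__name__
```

x is float; result = 'float'

'float'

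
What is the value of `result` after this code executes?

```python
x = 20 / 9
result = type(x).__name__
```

x is float; result = 'float'

'float'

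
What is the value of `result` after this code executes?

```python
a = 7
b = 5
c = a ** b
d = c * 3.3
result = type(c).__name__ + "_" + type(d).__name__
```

a is int; b is int; c is int; d is float; result = 'int_float'

'int_float'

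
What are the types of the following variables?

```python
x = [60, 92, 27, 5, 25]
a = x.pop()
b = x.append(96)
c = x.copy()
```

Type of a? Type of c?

pop() returns element; copy() returns list

int, list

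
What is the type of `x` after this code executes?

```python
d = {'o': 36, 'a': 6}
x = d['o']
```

Accessing dict[str, int] with str key returns int

int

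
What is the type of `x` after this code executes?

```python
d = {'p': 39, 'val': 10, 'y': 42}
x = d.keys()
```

.keys() returns dict_keys view

dict_keys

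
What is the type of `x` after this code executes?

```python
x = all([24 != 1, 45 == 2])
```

all() returns bool

bool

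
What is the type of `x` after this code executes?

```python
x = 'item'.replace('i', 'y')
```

str.replace() returns str

str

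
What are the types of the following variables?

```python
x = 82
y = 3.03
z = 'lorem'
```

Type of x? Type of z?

x is assigned a bare integer (no decimal point), so it is an int; z is assigned a quoted string literal, so it is a str

int, str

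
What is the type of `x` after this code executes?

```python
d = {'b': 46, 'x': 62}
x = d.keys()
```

.keys() returns dict_keys view

dict_keys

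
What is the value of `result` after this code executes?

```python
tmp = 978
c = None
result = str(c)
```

tmp = 978; c = None; result = 'None'

'None'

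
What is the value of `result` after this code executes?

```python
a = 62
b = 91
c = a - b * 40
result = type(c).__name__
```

a is int; b is int; c is int; result = 'int'

'int'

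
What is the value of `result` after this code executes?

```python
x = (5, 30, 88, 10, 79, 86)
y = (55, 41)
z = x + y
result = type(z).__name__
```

x is tuple; y is tuple; z is tuple; result = 'tuple'

'tuple'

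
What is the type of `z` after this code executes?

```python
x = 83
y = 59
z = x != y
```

Comparison returns bool

bool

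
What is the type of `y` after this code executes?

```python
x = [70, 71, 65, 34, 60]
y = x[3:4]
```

Slicing a list returns a list

list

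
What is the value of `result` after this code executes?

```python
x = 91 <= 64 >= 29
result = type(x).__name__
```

x is bool; result = 'bool'

'bool'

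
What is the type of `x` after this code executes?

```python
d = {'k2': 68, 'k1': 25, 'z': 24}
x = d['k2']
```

Accessing dict[str, int] with str key returns int

int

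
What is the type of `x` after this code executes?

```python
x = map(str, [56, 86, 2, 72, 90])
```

map() returns a map object

map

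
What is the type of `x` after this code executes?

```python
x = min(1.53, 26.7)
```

min() of floats returns float

float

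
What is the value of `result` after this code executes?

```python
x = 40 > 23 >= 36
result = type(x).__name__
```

x is bool; result = 'bool'

'bool'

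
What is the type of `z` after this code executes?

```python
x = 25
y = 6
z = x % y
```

int % int = int

int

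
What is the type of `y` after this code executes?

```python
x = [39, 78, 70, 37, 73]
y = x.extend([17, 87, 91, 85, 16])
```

list.extend() returns None

NoneType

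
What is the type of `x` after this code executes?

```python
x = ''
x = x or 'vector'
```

'or' returns first truthy value (str)

str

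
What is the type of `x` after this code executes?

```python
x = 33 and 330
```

'and' with truthy values returns last operand (int)

int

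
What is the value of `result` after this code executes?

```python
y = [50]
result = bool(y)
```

y = [50]; result = True

True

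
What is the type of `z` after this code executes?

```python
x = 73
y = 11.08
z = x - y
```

int - float = float

float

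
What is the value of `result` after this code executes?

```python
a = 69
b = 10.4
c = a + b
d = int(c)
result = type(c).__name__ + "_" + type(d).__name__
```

a is int; b is float; c is float; d is int; result = 'float_int'

'float_int'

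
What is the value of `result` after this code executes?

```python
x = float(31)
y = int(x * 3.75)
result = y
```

x = 31.0; y = 116; result = 116

116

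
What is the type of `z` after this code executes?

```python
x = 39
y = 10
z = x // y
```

int // int = int

int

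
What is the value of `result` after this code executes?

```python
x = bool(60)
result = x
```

x = True; result = True

True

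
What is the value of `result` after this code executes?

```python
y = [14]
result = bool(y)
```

y = [14]; result = True

True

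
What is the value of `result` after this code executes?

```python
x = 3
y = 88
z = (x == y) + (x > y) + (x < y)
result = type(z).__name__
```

x is int; y is int; z is int; result = 'int'

'int'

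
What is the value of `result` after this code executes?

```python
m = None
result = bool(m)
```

m = None; result = False

False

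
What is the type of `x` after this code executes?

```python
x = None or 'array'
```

'or' with None returns the other truthy value (str)

str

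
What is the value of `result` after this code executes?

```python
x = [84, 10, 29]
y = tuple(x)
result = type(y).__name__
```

x is list; y is tuple; result = 'tuple'

'tuple'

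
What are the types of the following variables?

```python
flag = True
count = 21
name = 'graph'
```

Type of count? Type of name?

count is assigned a bare integer (no decimal point), so it is an int; name is assigned a quoted string literal, so it is a str

int, str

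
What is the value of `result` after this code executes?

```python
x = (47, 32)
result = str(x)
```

x = (47, 32); result = '(47, 32)'

'(47, 32)'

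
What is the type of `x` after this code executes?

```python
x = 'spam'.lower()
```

str.lower() returns str

str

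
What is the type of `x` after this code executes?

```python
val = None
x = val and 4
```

'and' returns first falsy value (None)

NoneType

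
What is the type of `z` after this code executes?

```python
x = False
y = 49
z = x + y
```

bool + int = int (bool is subclass of int)

int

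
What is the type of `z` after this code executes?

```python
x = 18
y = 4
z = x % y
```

int % int = int

int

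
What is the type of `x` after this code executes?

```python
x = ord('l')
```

ord() returns int (code point)

int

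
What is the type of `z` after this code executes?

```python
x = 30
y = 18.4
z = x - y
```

int - float = float

float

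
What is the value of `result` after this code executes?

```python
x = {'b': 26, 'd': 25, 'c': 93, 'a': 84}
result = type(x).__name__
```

x is dict; result = 'dict'

'dict'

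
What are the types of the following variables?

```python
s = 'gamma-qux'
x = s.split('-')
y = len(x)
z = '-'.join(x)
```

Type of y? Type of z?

len() returns int; str.join() returns str

int, str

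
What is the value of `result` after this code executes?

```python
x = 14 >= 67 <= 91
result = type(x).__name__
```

x is bool; result = 'bool'

'bool'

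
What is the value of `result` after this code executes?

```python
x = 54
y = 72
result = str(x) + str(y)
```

x = 54; y = 72; result = '5472'

'5472'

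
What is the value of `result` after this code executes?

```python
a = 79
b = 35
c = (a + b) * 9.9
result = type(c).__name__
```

a is int; b is int; c is float; result = 'float'

'float'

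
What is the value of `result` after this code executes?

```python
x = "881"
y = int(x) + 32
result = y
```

x = '881'; y = 913; result = 913

913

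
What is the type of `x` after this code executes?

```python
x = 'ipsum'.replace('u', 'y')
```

str.replace() returns str

str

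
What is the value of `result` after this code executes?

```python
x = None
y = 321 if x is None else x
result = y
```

x = None; y = 321; result = 321

321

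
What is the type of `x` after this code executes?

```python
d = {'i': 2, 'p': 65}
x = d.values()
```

.values() returns dict_values view

dict_values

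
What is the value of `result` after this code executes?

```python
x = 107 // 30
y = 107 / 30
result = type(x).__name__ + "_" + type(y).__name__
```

x is int; y is float; result = 'int_float'

'int_float'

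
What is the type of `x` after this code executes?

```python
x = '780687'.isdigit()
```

str.isdigit() returns bool

bool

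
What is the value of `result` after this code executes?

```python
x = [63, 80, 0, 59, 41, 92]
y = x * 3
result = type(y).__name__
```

x is list; y is list; result = 'list'

'list'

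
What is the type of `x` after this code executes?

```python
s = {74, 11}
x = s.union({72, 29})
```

set.union() returns a new set

set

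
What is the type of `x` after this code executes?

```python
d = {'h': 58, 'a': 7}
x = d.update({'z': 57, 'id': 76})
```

dict.update() returns None

NoneType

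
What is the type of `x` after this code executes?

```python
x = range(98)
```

range() returns a range object

range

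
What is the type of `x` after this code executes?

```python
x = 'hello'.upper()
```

str.upper() returns str

str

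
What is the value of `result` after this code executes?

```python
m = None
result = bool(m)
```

m = None; result = False

False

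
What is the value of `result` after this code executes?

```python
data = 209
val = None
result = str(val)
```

data = 209; val = None; result = 'None'

'None'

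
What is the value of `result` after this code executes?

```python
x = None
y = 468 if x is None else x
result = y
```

x = None; y = 468; result = 468

468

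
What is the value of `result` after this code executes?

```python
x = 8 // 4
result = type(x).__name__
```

x is int; result = 'int'

'int'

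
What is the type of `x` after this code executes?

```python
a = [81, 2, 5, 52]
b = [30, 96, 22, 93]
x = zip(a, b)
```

zip() returns a zip object

zip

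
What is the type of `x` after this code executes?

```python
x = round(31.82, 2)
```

round() with decimal places returns float

float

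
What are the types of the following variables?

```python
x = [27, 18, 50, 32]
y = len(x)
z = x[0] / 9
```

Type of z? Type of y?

int / int = float; len() returns int

float, int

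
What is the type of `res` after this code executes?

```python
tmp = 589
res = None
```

None has type NoneType

NoneType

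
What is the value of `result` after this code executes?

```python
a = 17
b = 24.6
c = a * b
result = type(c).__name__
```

a is int; b is float; c is float; result = 'float'

'float'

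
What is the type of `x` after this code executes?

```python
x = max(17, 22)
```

max() of ints returns int

int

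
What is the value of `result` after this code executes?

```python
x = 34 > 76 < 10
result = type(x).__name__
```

x is bool; result = 'bool'

'bool'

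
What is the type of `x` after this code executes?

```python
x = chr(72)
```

chr() returns str (single char)

str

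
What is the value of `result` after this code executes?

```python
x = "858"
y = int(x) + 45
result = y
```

x = '858'; y = 903; result = 903

903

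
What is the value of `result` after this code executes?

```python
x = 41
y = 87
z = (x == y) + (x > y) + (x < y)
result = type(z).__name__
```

x is int; y is int; z is int; result = 'int'

'int'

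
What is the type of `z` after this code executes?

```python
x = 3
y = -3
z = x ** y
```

int ** negative = float

float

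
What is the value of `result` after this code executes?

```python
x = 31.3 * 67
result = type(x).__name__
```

x is float; result = 'float'

'float'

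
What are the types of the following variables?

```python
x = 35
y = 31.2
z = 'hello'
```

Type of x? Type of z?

x is assigned a bare integer (no decimal point), so it is an int; z is assigned a quoted string literal, so it is a str

int, str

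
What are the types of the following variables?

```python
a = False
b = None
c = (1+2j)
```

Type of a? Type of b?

a is assigned the constant False, which has type bool; b is assigned None, whose type is NoneType

bool, NoneType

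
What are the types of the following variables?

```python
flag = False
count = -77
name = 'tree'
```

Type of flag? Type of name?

flag is assigned the constant False, which has type bool; name is assigned a quoted string literal, so it is a str

bool, str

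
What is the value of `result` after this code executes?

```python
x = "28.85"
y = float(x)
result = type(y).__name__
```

x is str; y is float; result = 'float'

'float'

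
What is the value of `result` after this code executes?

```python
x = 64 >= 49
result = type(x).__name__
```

x is bool; result = 'bool'

'bool'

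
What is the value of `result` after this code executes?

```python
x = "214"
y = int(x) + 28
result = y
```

x = '214'; y = 242; result = 242

242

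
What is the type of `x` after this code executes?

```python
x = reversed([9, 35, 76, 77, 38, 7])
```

reversed() on a list returns list_reverseiterator

list_reverseiterator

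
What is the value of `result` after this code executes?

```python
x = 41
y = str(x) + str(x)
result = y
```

x = 41; y = '4141'; result = '4141'

'4141'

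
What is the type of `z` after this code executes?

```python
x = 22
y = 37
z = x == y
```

Equality comparison returns bool

bool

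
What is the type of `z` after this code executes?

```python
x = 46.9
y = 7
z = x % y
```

float % int = float

float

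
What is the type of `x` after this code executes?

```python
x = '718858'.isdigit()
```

str.isdigit() returns bool

bool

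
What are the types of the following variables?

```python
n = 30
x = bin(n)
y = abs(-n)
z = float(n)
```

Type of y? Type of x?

abs() of int returns int; bin() returns str

int, str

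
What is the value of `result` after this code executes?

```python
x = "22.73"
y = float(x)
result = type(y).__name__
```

x is str; y is float; result = 'float'

'float'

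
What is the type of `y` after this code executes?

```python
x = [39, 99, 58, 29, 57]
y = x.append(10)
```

list.append() returns None (mutates in place)

NoneType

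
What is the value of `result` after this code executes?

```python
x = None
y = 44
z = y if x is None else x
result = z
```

x = None; y = 44; z = 44; result = 44

44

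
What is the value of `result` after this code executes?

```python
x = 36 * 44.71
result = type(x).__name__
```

x is float; result = 'float'

'float'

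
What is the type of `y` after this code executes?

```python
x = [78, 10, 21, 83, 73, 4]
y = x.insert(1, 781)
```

list.insert() returns None

NoneType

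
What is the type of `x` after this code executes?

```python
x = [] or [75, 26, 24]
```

'or' returns first truthy value (list)

list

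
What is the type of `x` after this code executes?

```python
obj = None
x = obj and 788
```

'and' returns first falsy value (None)

NoneType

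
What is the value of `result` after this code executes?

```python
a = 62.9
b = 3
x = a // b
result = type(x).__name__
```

a is float; b is int; x is float; result = 'float'

'float'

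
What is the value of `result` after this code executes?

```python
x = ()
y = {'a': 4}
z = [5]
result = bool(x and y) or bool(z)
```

x = (); y = {'a': 4}; z = [5]; result = True

True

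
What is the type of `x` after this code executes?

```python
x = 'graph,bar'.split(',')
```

str.split() returns list

list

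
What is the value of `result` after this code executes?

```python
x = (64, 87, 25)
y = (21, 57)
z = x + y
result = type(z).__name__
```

x is tuple; y is tuple; z is tuple; result = 'tuple'

'tuple'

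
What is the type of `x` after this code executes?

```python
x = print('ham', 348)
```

print() returns None

NoneType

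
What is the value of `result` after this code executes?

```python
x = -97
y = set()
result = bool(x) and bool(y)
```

x = -97; y = set(); result = False

False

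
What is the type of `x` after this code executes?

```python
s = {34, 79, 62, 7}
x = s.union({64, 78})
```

set.union() returns a new set

set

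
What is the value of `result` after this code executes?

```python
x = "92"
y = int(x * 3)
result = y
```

x = '92'; y = 929292; result = 929292

929292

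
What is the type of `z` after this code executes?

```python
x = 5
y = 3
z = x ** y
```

positive int ** positive int = int

int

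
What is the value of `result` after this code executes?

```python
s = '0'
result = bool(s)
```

s = '0'; result = True

True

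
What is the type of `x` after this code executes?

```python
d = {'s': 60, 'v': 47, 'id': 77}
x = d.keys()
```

.keys() returns dict_keys view

dict_keys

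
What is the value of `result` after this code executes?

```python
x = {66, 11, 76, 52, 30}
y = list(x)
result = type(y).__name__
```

x is set; y is list; result = 'list'

'list'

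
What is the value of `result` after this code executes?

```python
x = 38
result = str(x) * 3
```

x = 38; result = '383838'

'383838'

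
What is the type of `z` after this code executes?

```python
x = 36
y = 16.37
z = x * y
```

int * float = float

float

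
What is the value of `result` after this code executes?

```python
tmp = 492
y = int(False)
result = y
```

tmp = 492; y = 0; result = 0

0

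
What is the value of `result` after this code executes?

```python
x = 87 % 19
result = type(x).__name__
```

x is int; result = 'int'

'int'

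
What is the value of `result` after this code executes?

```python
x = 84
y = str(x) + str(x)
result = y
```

x = 84; y = '8484'; result = '8484'

'8484'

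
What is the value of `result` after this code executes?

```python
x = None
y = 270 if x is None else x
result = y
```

x = None; y = 270; result = 270

270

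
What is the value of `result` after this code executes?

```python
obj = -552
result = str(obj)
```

obj = -552; result = '-552'

'-552'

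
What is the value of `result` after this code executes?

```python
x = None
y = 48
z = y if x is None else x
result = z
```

x = None; y = 48; z = 48; result = 48

48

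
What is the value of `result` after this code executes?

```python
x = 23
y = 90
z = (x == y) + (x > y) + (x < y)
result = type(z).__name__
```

x is int; y is int; z is int; result = 'int'

'int'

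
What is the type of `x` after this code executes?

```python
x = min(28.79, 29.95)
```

min() of floats returns float

float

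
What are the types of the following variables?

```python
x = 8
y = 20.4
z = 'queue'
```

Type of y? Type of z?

y is assigned a number with a decimal point, so it is a float; z is assigned a quoted string literal, so it is a str

float, str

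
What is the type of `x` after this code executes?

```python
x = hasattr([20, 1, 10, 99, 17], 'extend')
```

hasattr() returns bool

bool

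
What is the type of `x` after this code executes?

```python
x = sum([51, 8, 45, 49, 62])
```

sum() of ints returns int

int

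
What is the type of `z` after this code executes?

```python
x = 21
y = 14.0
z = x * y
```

int * float = float

float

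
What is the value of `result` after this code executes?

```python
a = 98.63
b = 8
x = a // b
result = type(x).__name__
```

a is float; b is int; x is float; result = 'float'

'float'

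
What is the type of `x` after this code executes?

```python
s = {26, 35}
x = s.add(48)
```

set.add() returns None (mutates in place)

NoneType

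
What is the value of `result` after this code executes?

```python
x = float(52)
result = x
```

x = 52.0; result = 52.0

52.0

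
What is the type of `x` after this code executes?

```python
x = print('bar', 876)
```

print() returns None

NoneType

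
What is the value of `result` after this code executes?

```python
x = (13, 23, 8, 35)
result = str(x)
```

x = (13, 23, 8, 35); result = '(13, 23, 8, 35)'

'(13, 23, 8, 35)'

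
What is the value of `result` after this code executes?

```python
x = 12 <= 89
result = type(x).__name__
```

x is bool; result = 'bool'

'bool'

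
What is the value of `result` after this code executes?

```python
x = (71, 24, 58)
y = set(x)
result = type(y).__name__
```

x is tuple; y is set; result = 'set'

'set'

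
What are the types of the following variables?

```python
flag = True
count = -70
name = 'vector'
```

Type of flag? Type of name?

flag is assigned the constant True, which has type bool; name is assigned a quoted string literal, so it is a str

bool, str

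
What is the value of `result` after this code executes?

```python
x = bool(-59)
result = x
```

x = True; result = True

True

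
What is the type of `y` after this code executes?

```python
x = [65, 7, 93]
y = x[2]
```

Indexing list[int] returns int

int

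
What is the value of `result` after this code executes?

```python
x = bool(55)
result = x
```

x = True; result = True

True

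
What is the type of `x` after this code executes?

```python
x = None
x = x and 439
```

'and' returns first falsy value (None)

NoneType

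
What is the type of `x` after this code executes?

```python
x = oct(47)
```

oct() returns str representation

str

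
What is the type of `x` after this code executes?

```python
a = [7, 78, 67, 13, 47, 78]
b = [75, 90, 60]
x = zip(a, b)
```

zip() returns a zip object

zip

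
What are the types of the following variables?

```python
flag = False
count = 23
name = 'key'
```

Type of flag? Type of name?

flag is assigned the constant False, which has type bool; name is assigned a quoted string literal, so it is a str

bool, str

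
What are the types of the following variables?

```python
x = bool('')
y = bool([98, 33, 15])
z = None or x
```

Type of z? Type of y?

None or bool returns the bool; bool() returns bool

bool, bool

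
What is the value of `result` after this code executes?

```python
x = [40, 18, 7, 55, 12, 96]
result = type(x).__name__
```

x is list; result = 'list'

'list'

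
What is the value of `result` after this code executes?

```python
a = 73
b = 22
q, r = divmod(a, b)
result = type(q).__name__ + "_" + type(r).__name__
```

a is int; b is int; q is int; r is int; result = 'int_int'

'int_int'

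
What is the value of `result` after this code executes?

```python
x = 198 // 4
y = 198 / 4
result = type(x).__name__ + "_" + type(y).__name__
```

x is int; y is float; result = 'int_float'

'int_float'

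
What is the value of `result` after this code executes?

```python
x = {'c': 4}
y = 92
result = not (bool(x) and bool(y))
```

x = {'c': 4}; y = 92; result = False

False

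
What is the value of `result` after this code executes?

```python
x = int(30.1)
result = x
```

x = 30; result = 30

30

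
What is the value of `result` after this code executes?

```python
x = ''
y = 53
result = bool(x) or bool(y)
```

x = ''; y = 53; result = True

True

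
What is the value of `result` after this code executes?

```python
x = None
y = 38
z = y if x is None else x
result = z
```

x = None; y = 38; z = 38; result = 38

38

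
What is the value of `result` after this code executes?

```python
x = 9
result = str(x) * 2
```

x = 9; result = '99'

'99'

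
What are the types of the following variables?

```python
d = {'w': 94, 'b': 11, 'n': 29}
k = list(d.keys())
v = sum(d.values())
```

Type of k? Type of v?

list() converts to list; sum of ints is int

list, int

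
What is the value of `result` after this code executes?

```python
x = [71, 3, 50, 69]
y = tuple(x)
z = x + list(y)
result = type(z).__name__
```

x is list; y is tuple; z is list; result = 'list'

'list'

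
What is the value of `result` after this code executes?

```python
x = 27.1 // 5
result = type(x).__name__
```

x is float; result = 'float'

'float'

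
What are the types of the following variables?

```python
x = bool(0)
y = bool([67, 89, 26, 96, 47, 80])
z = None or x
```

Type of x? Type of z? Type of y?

bool() returns bool; None or bool returns the bool; bool() returns bool

bool, bool, bool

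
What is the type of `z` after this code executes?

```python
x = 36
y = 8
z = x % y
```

int % int = int

int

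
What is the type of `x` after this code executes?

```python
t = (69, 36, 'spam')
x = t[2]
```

Index 2 of tuple is a str literal

str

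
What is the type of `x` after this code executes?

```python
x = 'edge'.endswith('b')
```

str.endswith() returns bool

bool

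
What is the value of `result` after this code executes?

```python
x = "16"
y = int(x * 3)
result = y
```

x = '16'; y = 161616; result = 161616

161616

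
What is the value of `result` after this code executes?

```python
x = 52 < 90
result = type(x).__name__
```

x is bool; result = 'bool'

'bool'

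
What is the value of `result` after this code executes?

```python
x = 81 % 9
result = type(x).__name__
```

x is int; result = 'int'

'int'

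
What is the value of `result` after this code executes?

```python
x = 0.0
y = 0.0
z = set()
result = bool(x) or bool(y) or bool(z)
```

x = 0.0; y = 0.0; z = set(); result = False

False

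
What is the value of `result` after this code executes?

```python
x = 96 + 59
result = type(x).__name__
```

x is int; result = 'int'

'int'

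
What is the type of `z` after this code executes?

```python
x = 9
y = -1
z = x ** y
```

int ** negative = float

float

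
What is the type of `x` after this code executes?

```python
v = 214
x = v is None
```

'is' comparison returns bool

bool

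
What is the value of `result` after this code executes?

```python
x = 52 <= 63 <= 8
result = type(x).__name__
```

x is bool; result = 'bool'

'bool'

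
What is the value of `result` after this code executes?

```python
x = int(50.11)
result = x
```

x = 50; result = 50

50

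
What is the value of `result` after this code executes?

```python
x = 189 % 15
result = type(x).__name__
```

x is int; result = 'int'

'int'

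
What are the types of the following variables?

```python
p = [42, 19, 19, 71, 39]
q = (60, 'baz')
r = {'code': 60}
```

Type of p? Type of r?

p is assigned a list literal (square brackets); r is assigned a dict literal ({key: value})

list, dict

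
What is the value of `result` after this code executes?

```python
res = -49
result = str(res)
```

res = -49; result = '-49'

'-49'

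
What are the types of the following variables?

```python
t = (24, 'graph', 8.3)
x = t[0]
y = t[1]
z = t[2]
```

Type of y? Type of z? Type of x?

tuple[1] is str; tuple[2] is float; tuple[0] is int

str, float, int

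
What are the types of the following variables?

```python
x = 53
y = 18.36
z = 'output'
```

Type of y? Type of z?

y is assigned a number with a decimal point, so it is a float; z is assigned a quoted string literal, so it is a str

float, str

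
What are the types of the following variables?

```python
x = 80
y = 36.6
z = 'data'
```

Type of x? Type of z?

x is assigned a bare integer (no decimal point), so it is an int; z is assigned a quoted string literal, so it is a str

int, str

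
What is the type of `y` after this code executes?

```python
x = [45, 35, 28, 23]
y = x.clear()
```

list.clear() returns None

NoneType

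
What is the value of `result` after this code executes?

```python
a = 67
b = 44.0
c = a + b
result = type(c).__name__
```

a is int; b is float; c is float; result = 'float'

'float'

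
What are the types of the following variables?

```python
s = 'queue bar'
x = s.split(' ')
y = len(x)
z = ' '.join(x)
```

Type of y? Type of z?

len() returns int; str.join() returns str

int, str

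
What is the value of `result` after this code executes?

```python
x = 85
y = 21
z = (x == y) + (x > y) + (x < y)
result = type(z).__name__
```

x is int; y is int; z is int; result = 'int'

'int'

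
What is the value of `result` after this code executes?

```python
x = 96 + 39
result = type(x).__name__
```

x is int; result = 'int'

'int'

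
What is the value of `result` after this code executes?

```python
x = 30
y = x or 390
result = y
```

x = 30; y = 30; result = 30

30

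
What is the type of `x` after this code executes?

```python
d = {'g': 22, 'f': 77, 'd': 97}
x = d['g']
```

Accessing dict[str, int] with str key returns int

int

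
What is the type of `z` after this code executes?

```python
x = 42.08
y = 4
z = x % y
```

float % int = float

float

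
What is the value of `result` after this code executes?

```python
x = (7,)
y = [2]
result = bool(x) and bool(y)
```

x = (7,); y = [2]; result = True

True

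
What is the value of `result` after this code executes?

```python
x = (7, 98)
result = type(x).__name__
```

x is tuple; result = 'tuple'

'tuple'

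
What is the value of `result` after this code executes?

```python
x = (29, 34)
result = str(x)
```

x = (29, 34); result = '(29, 34)'

'(29, 34)'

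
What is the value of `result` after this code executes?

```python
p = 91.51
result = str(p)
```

p = 91.51; result = '91.51'

'91.51'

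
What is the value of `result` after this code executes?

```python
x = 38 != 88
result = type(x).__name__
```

x is bool; result = 'bool'

'bool'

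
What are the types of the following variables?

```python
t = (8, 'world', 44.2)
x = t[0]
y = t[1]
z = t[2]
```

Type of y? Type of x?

tuple[1] is str; tuple[0] is int

str, int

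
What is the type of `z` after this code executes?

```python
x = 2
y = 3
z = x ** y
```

positive int ** positive int = int

int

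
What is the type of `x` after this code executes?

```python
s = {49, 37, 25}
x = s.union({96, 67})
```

set.union() returns a new set

set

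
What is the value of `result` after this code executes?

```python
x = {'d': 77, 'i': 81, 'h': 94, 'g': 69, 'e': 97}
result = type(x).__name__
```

x is dict; result = 'dict'

'dict'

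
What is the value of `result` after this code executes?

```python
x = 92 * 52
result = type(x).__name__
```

x is int; result = 'int'

'int'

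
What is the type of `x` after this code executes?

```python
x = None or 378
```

'or' with None returns the other truthy value

int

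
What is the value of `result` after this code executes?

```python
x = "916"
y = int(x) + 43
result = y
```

x = '916'; y = 959; result = 959

959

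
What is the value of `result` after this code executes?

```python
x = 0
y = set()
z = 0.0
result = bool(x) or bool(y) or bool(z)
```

x = 0; y = set(); z = 0.0; result = False

False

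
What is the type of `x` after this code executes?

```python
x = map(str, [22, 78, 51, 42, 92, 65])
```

map() returns a map object

map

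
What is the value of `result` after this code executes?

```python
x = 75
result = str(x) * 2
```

x = 75; result = '7575'

'7575'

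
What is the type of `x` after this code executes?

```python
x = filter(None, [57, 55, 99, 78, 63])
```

filter() returns a filter object

filter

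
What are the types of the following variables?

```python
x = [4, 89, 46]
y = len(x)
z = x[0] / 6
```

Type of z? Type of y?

int / int = float; len() returns int

float, int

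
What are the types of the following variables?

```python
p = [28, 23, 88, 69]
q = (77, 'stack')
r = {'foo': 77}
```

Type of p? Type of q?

p is assigned a list literal (square brackets); q is assigned a tuple (parenthesized, comma-separated values)

list, tuple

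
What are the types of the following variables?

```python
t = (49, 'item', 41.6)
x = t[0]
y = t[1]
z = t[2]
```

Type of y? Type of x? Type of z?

tuple[1] is str; tuple[0] is int; tuple[2] is float

str, int, float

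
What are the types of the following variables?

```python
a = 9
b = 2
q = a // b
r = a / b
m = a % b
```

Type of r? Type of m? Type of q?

/ returns float; % of ints returns int; // returns int

float, int, int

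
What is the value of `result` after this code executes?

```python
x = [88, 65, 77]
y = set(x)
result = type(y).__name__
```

x is list; y is set; result = 'set'

'set'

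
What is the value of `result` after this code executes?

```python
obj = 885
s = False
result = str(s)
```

obj = 885; s = False; result = 'False'

'False'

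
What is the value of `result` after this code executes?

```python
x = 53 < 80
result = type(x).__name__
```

x is bool; result = 'bool'

'bool'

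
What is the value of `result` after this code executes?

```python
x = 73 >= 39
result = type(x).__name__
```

x is bool; result = 'bool'

'bool'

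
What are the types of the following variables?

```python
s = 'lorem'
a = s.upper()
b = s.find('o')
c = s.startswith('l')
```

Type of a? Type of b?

upper() returns str; find() returns int

str, int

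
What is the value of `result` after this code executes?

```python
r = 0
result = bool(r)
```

r = 0; result = False

False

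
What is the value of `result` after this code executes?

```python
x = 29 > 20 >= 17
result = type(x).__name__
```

x is bool; result = 'bool'

'bool'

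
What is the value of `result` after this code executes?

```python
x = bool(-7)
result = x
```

x = True; result = True

True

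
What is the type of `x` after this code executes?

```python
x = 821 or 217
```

'or' returns first truthy value (int)

int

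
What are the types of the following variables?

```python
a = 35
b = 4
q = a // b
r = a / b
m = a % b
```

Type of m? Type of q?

% of ints returns int; // returns int

int, int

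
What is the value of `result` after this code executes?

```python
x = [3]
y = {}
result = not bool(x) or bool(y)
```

x = [3]; y = {}; result = False

False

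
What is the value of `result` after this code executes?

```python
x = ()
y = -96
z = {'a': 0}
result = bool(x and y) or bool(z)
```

x = (); y = -96; z = {'a': 0}; result = True

True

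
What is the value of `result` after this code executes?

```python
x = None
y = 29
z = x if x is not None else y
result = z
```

x = None; y = 29; z = 29; result = 29

29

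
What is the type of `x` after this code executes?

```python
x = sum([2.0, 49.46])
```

sum() of floats returns float

float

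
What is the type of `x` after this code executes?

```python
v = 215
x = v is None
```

'is' comparison returns bool

bool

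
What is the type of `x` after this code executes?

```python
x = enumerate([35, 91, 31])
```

enumerate() returns an enumerate object

enumerate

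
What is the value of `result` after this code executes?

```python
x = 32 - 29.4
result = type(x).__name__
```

x is float; result = 'float'

'float'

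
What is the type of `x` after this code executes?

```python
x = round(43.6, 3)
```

round() with decimal places returns float

float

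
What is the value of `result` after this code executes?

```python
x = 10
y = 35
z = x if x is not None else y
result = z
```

x = 10; y = 35; z = 10; result = 10

10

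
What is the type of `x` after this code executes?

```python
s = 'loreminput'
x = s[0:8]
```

Slicing a str returns str

str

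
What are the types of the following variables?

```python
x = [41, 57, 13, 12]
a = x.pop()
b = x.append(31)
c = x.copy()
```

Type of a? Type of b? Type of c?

pop() returns element; append() returns None; copy() returns list

int, NoneType, list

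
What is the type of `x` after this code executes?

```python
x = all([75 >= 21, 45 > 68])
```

all() returns bool

bool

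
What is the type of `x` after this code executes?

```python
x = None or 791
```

'or' with None returns the other truthy value

int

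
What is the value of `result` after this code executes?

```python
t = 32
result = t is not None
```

t = 32; result = True

True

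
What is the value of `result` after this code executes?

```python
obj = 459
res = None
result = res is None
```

obj = 459; res = None; result = True

True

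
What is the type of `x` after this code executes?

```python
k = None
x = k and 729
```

'and' returns first falsy value (None)

NoneType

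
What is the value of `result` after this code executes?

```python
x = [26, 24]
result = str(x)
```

x = [26, 24]; result = '[26, 24]'

'[26, 24]'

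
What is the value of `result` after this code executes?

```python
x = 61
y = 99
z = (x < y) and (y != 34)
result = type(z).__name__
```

x is int; y is int; z is bool; result = 'bool'

'bool'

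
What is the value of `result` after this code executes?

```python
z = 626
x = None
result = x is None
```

z = 626; x = None; result = True

True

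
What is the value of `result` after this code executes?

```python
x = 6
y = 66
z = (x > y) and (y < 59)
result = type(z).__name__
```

x is int; y is int; z is bool; result = 'bool'

'bool'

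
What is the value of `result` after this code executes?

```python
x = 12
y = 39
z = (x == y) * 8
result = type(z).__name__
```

x is int; y is int; z is int; result = 'int'

'int'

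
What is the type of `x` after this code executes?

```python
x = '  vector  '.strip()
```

str.strip() returns str

str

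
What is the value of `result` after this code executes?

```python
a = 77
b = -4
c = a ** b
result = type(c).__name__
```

a is int; b is int; c is float; result = 'float'

'float'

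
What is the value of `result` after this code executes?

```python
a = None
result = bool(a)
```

a = None; result = False

False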